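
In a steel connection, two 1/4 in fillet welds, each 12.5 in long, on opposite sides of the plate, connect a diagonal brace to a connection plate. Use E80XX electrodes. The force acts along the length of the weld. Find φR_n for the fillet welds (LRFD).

φR_n ≈ 159 kip

E80XX → F_EXX = 80 ksi.
Effective throat t_e = 0.707 × 0.25 = 0.1767 in.
Total length L = 25 in; A_we = 0.1767 × 25 = 4.419 in².
F_nw = 0.6 F_EXX = 0.6 × 80 = 48 ksi.
φR_n = 0.75 × 48 × 4.419 = 159.1 kip.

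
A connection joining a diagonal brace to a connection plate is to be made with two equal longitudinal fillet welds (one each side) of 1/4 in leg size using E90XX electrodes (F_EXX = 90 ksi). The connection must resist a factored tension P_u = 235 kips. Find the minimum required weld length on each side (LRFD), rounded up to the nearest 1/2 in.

L = 16.5 in on each side

Throat t_e = 0.707 × 0.25 = 0.1767 in.
φr_n = 0.75 × 0.6 × 90 × 0.1767 = 7.158 kips/in.
L_req = P_u / φr_n = 235 / 7.158 = 32.83 in total.
Per side: 32.83 / 2 = 16.41 in.
Round up → use L = 16.5 in on each side.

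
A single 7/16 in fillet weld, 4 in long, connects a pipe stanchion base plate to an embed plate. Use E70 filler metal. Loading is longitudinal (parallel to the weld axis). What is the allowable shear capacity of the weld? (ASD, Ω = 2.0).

E70XX → F_EXX = 70 ksi.
Effective throat t_e = 0.707 × 0.4375 = 0.3093 in.
Total length L = 4 in; A_we = 0.3093 × 4 = 1.237 in².
F_nw = 0.6 F_EXX = 0.6 × 70 = 42 ksi.
R_n = 42 × 1.237 = 51.96 kips; R_n/Ω = 51.96/2.0 = 25.98 kips.

R_n/Ω ≈ 26 kips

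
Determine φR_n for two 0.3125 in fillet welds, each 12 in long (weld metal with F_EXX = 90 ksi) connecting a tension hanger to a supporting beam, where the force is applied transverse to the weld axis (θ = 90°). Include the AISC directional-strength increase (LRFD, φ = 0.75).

t_e = 0.707 × 0.3125 = 0.2209 in; A_we = 0.2209 × 24 = 5.302 in².
Directional factor: 1.0 + 0.5 sin^1.5(90°) = 1.5.
F_nw = 0.6 × 90 × 1.5 = 81 ksi.
φR_n = 0.75 × 81 × 5.302 = 322.1 kips.

φR_n ≈ 322 kips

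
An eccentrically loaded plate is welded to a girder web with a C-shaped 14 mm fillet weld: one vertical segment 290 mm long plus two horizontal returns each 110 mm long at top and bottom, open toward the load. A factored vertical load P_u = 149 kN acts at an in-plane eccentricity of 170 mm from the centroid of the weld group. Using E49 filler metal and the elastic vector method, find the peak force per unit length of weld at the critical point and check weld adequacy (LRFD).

f_max ≈ 780 N/mm; adequate

E49XX → F_EXX = 490 MPa.
Total weld length L_w = 510 mm. Treat welds as unit-width lines.
Centroid: x̄ = 2×110×55 / 510 = 23.73 mm from the vertical weld.
Polar moment about centroid: J = I_x + I_y = [290³/12 + 2×110×145²] + [290×23.73² + 2(110³/12 + 110×31.27²)] = 7258000 mm³.
Direct shear f_v = P/L_w = 149×10³ / 510 = 292.2 N/mm (vertical).
Torsion M = P·e = 149×10³ × 170 = 25330000 N·mm.
Critical point at (x, y) = (86.27, 145) from centroid. f_tx = M·y/J = 506 N/mm; f_ty = M·x/J = 301.1 N/mm.
Resultant f_max = √[f_tx² + (f_v + f_ty)²] = √[506² + (292.2 + 301.1)²] = 779.7 N/mm.
Capacity per unit length: φr_n = 0.75 × 0.6 × 490 × (0.707 × 14) = 2183 N/mm.
779.7 ≤ 2183 → adequate.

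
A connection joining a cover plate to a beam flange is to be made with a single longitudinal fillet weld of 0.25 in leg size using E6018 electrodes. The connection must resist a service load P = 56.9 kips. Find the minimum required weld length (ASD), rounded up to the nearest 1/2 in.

E60XX → F_EXX = 60 ksi.
Throat t_e = 0.707 × 0.25 = 0.1767 in.
r_n/Ω = (0.6 × 60 × 0.1767) / 2.0 = 3.181 kip/in.
L_req = P / (r_n/Ω) = 56.9 / 3.181 = 17.88 in total.
Round up → use L = 18 in.

L = 18 in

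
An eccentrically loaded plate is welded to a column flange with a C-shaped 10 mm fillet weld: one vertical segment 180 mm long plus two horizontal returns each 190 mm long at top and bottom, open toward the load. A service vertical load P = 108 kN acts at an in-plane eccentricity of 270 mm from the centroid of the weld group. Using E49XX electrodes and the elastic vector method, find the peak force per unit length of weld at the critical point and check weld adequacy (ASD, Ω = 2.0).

f_max ≈ 939 N/mm; adequate

E49XX → F_EXX = 490 MPa.
Total weld length L_w = 560 mm. Treat welds as unit-width lines.
Centroid: x̄ = 2×190×95 / 560 = 64.46 mm from the vertical weld.
Polar moment about centroid: J = I_x + I_y = [180³/12 + 2×190×90²] + [180×64.46² + 2(190³/12 + 190×30.54²)] = 5810000 mm³.
Direct shear f_v = P/L_w = 108×10³ / 560 = 192.9 N/mm (vertical).
Torsion M = P·e = 108×10³ × 270 = 29160000 N·mm.
Critical point at (x, y) = (125.5, 90) from centroid. f_tx = M·y/J = 451.7 N/mm; f_ty = M·x/J = 630.1 N/mm.
Resultant f_max = √[f_tx² + (f_v + f_ty)²] = √[451.7² + (192.9 + 630.1)²] = 938.8 N/mm.
Capacity per unit length: r_n/Ω = (1/2.0) × 0.6 × 490 × (0.707 × 10) = 1039 N/mm.
938.8 ≤ 1039 → adequate.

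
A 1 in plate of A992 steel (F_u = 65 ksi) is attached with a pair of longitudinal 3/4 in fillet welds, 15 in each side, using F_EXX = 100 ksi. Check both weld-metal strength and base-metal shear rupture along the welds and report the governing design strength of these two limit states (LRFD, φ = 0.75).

t_e = 0.707 × 0.75 = 0.5302 in; L = 30 in.
Weld metal: φR_n = 0.75 × 0.6 × 100 × 0.5302 × 30 = 715.8 kip.
Base metal (shear rupture): φR_n = 0.75 × 0.6 × 65 × 1 × 30 = 877.5 kip.
Governing: weld metal.

φR_n ≈ 716 kip (weld metal governs)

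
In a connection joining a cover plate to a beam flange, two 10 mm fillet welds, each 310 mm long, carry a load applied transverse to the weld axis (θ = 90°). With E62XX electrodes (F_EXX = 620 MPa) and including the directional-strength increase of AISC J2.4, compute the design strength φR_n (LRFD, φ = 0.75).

φR_n ≈ 1830 kN

t_e = 0.707 × 10 = 7.07 mm; A_we = 7.07 × 620 = 4383 mm².
Directional factor: 1.0 + 0.5 sin^1.5(90°) = 1.5.
F_nw = 0.6 × 620 × 1.5 = 558 MPa.
φR_n = 0.75 × 558 × 4383 × 10⁻³ = 1834 kN.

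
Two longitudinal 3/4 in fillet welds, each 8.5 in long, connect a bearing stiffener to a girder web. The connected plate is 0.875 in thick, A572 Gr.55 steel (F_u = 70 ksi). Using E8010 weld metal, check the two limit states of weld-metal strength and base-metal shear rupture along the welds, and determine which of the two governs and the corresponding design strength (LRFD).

E80XX → F_EXX = 80 ksi.
t_e = 0.707 × 0.75 = 0.5302 in; L = 17 in.
Weld metal: φR_n = 0.75 × 0.6 × 80 × 0.5302 × 17 = 324.5 kip.
Base metal (shear rupture): φR_n = 0.75 × 0.6 × 70 × 0.875 × 17 = 468.6 kip.
Governing: weld metal.

φR_n ≈ 325 kip (weld metal governs)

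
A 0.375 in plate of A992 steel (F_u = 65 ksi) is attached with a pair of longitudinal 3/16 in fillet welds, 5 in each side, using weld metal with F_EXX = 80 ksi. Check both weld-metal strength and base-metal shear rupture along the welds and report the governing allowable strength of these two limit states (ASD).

t_e = 0.707 × 0.1875 = 0.1326 in; L = 10 in.
Weld metal: R_n/Ω = (1/2.0) × 0.6 × 80 × 0.1326 × 10 = 31.81 kip.
Base metal (shear rupture): R_n/Ω = (1/2.0) × 0.6 × 65 × 0.375 × 10 = 73.12 kip.
Governing: weld metal.

R_n/Ω ≈ 31.8 kip (weld metal governs)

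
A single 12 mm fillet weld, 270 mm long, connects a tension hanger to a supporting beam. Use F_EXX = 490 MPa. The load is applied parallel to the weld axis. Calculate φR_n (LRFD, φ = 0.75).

Effective throat t_e = 0.707 × 12 = 8.484 mm.
Total length L = 270 mm; A_we = 8.484 × 270 = 2291 mm².
F_nw = 0.6 F_EXX = 0.6 × 490 = 294 MPa.
φR_n = 0.75 × 294 × 2291 × 10⁻³ = 505.1 kN.

φR_n ≈ 505 kN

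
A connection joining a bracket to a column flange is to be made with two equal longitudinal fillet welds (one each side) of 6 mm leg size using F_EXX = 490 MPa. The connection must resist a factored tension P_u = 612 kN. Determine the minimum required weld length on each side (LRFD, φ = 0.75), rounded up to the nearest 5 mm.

L = 330 mm on each side

Throat t_e = 0.707 × 6 = 4.242 mm.
φr_n = 0.75 × 0.6 × 490 × 4.242 × 10⁻³ = 0.9354 kN/mm.
L_req = P_u / φr_n = 612 / 0.9354 = 654.3 mm total.
Per side: 654.3 / 2 = 327.1 mm.
Round up → use L = 330 mm on each side.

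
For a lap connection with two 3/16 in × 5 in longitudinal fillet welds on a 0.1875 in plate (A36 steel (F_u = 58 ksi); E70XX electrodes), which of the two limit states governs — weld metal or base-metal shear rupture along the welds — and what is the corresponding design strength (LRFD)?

E70XX → F_EXX = 70 ksi.
t_e = 0.707 × 0.1875 = 0.1326 in; L = 10 in.
Weld metal: φR_n = 0.75 × 0.6 × 70 × 0.1326 × 10 = 41.76 kip.
Base metal (shear rupture): φR_n = 0.75 × 0.6 × 58 × 0.1875 × 10 = 48.94 kip.
Governing: weld metal.

φR_n ≈ 41.8 kip (weld metal governs)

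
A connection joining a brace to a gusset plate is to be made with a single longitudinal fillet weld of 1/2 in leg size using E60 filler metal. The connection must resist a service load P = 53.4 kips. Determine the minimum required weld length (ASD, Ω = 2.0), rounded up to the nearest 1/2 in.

E60XX → F_EXX = 60 ksi.
Throat t_e = 0.707 × 0.5 = 0.3535 in.
r_n/Ω = (0.6 × 60 × 0.3535) / 2.0 = 6.363 kip/in.
L_req = P / (r_n/Ω) = 53.4 / 6.363 = 8.392 in total.
Round up → use L = 8.5 in.

L = 8.5 in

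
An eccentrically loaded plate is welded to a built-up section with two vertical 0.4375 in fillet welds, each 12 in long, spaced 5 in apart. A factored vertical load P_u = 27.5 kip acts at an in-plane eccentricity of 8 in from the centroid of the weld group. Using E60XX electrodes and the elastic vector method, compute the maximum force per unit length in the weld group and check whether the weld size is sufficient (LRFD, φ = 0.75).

f_max ≈ 3.85 kip/in; adequate

E60XX → F_EXX = 60 ksi.
Total weld length L_w = 24 in. Treat welds as unit-width lines.
Polar moment about centroid: J = 2[d³/12 + d(b/2)²] = 2[12³/12 + 12×2.5²] = 438 in³.
Direct shear f_v = P/L_w = 27.5 / 24 = 1.146 kip/in (vertical).
Torsion M = P·e = 27.5 × 8 = 220 kip·in.
Critical point at (x, y) = (2.5, 6) from centroid. f_tx = M·y/J = 3.014 kip/in; f_ty = M·x/J = 1.256 kip/in.
Resultant f_max = √[f_tx² + (f_v + f_ty)²] = √[3.014² + (1.146 + 1.256)²] = 3.854 kip/in.
Capacity per unit length: φr_n = 0.75 × 0.6 × 60 × (0.707 × 0.4375) = 8.351 kip/in.
3.854 ≤ 8.351 → adequate.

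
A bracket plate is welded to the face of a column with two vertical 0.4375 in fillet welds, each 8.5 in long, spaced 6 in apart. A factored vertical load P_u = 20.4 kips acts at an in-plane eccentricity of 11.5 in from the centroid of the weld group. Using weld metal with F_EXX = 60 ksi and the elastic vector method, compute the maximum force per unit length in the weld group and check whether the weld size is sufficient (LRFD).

Total weld length L_w = 17 in. Treat welds as unit-width lines.
Polar moment about centroid: J = 2[d³/12 + d(b/2)²] = 2[8.5³/12 + 8.5×3²] = 255.4 in³.
Direct shear f_v = P/L_w = 20.4 / 17 = 1.2 kip/in (vertical).
Torsion M = P·e = 20.4 × 11.5 = 234.6 kip·in.
Critical point at (x, y) = (3, 4.25) from centroid. f_tx = M·y/J = 3.905 kip/in; f_ty = M·x/J = 2.756 kip/in.
Resultant f_max = √[f_tx² + (f_v + f_ty)²] = √[3.905² + (1.2 + 2.756)²] = 5.559 kip/in.
Capacity per unit length: φr_n = 0.75 × 0.6 × 60 × (0.707 × 0.4375) = 8.351 kip/in.
5.559 ≤ 8.351 → adequate.

f_max ≈ 5.56 kip/in; adequate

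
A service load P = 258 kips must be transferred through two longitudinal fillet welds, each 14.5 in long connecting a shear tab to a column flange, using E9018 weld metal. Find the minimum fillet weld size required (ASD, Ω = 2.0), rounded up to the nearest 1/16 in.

E90XX → F_EXX = 90 ksi.
Total weld length L = 29 in.
Required throat t_e = P × Ω / (0.6 F_EXX × L) = 258 × 2.0 / (0.6 × 90 × 29) = 0.3295 in.
Required leg w = t_e / 0.707 = 0.4661 in → use 1/2 in.

w = 1/2 in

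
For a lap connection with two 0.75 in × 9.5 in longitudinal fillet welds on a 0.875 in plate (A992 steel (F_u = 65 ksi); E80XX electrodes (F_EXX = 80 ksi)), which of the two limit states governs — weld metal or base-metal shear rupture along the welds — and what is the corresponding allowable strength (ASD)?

R_n/Ω ≈ 242 kip (weld metal governs)

t_e = 0.707 × 0.75 = 0.5302 in; L = 19 in.
Weld metal: R_n/Ω = (1/2.0) × 0.6 × 80 × 0.5302 × 19 = 241.8 kip.
Base metal (shear rupture): R_n/Ω = (1/2.0) × 0.6 × 65 × 0.875 × 19 = 324.2 kip.
Governing: weld metal.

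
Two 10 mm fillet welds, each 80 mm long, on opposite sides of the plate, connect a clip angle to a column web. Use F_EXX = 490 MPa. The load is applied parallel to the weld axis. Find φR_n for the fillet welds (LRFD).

Effective throat t_e = 0.707 × 10 = 7.07 mm.
Total length L = 160 mm; A_we = 7.07 × 160 = 1131 mm².
F_nw = 0.6 F_EXX = 0.6 × 490 = 294 MPa.
φR_n = 0.75 × 294 × 1131 × 10⁻³ = 249.4 kN.

φR_n ≈ 249 kN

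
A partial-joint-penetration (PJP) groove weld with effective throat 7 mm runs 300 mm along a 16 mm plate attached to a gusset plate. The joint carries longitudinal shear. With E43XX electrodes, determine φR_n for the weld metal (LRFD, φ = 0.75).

φR_n ≈ 406 kN

E43XX → F_EXX = 430 MPa.
Effective throat (given) t_e = 7 mm.
A_we = 7 × 300 = 2100 mm².
F_nw = 0.6 F_EXX = 258 MPa.
φR_n = 0.75 × 258 × 2100 × 10⁻³ = 406.3 kN.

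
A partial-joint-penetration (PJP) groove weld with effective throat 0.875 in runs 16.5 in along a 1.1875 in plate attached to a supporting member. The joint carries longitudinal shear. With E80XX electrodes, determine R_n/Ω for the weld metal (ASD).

E80XX → F_EXX = 80 ksi.
Effective throat (given) t_e = 0.875 in.
A_we = 0.875 × 16.5 = 14.44 in².
F_nw = 0.6 F_EXX = 48 ksi.
R_n/Ω = (48 × 14.44) / 2.0 = 346.5 kips.

R_n/Ω ≈ 346 kips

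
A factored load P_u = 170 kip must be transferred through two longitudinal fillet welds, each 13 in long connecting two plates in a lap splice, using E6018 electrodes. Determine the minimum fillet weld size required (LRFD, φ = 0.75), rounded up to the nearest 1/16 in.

w = 3/8 in

E60XX → F_EXX = 60 ksi.
Total weld length L = 26 in.
Required throat t_e = P_u / (φ × 0.6 F_EXX × L) = 170 / (0.75 × 0.6 × 60 × 26) = 0.2422 in.
Required leg w = t_e / 0.707 = 0.3425 in → use 3/8 in.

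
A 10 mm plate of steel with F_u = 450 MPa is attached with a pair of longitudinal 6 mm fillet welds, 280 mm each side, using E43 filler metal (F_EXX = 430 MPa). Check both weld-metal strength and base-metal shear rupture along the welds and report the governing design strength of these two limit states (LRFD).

φR_n ≈ 460 kN (weld metal governs)

t_e = 0.707 × 6 = 4.242 mm; L = 560 mm.
Weld metal: φR_n = 0.75 × 0.6 × 430 × 4.242 × 560 × 10⁻³ = 459.7 kN.
Base metal (shear rupture): φR_n = 0.75 × 0.6 × 450 × 10 × 560 × 10⁻³ = 1134 kN.
Governing: weld metal.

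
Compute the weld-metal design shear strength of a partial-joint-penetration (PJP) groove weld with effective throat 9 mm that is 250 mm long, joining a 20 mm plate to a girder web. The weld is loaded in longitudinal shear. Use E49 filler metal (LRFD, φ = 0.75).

E49XX → F_EXX = 490 MPa.
Effective throat (given) t_e = 9 mm.
A_we = 9 × 250 = 2250 mm².
F_nw = 0.6 F_EXX = 294 MPa.
φR_n = 0.75 × 294 × 2250 × 10⁻³ = 496.1 kN.

φR_n ≈ 496 kN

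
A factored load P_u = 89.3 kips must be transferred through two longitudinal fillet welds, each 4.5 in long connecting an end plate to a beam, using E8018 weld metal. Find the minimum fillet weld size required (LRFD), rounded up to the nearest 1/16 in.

E80XX → F_EXX = 80 ksi.
Total weld length L = 9 in.
Required throat t_e = P_u / (φ × 0.6 F_EXX × L) = 89.3 / (0.75 × 0.6 × 80 × 9) = 0.2756 in.
Required leg w = t_e / 0.707 = 0.3898 in → use 7/16 in.

w = 7/16 in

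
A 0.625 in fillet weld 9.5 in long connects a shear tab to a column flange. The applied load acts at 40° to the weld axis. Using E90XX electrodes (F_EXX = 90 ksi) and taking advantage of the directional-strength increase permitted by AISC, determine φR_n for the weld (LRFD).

φR_n ≈ 214 kip

t_e = 0.707 × 0.625 = 0.4419 in; A_we = 0.4419 × 9.5 = 4.198 in².
Directional factor: 1.0 + 0.5 sin^1.5(40°) = 1.258.
F_nw = 0.6 × 90 × 1.258 = 67.91 ksi.
φR_n = 0.75 × 67.91 × 4.198 = 213.8 kip.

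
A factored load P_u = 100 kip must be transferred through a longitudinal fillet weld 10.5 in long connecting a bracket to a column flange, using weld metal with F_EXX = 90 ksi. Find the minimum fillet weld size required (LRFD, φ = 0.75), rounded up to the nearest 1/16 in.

Total weld length L = 10.5 in.
Required throat t_e = P_u / (φ × 0.6 F_EXX × L) = 100 / (0.75 × 0.6 × 90 × 10.5) = 0.2352 in.
Required leg w = t_e / 0.707 = 0.3326 in → use 3/8 in.

w = 3/8 in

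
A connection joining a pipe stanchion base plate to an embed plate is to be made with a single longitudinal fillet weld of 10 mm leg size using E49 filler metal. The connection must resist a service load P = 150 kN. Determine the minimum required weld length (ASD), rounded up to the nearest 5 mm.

L = 145 mm

E49XX → F_EXX = 490 MPa.
Throat t_e = 0.707 × 10 = 7.07 mm.
r_n/Ω = (0.6 × 490 × 7.07) / 2.0 = 1039 N/mm = 1.039 kN/mm.
L_req = P / (r_n/Ω) = 150 / 1.039 = 144.3 mm total.
Round up → use L = 145 mm.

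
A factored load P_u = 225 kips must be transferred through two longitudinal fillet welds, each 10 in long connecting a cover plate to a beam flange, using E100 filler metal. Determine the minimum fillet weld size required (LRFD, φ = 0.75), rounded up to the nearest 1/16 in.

E100XX → F_EXX = 100 ksi.
Total weld length L = 20 in.
Required throat t_e = P_u / (φ × 0.6 F_EXX × L) = 225 / (0.75 × 0.6 × 100 × 20) = 0.25 in.
Required leg w = t_e / 0.707 = 0.3536 in → use 3/8 in.

w = 3/8 in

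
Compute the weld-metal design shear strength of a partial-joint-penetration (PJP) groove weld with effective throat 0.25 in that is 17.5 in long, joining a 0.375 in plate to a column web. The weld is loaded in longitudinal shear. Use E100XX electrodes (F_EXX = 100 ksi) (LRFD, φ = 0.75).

φR_n ≈ 197 kips

Effective throat (given) t_e = 0.25 in.
A_we = 0.25 × 17.5 = 4.375 in².
F_nw = 0.6 F_EXX = 60 ksi.
φR_n = 0.75 × 60 × 4.375 = 196.9 kips.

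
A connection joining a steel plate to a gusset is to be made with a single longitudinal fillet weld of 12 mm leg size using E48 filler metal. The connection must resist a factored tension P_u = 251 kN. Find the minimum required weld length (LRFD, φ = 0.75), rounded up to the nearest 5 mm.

L = 140 mm

E48XX → F_EXX = 480 MPa.
Throat t_e = 0.707 × 12 = 8.484 mm.
φr_n = 0.75 × 0.6 × 480 × 8.484 × 10⁻³ = 1.833 kN/mm.
L_req = P_u / φr_n = 251 / 1.833 = 137 mm total.
Round up → use L = 140 mm.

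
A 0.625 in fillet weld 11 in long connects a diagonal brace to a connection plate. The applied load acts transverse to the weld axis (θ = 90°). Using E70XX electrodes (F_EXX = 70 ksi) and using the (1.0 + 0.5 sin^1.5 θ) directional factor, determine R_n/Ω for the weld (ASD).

t_e = 0.707 × 0.625 = 0.4419 in; A_we = 0.4419 × 11 = 4.861 in².
Directional factor: 1.0 + 0.5 sin^1.5(90°) = 1.5.
F_nw = 0.6 × 70 × 1.5 = 63 ksi.
R_n/Ω = (63 × 4.861) / 2.0 = 153.1 kip.

R_n/Ω ≈ 153 kip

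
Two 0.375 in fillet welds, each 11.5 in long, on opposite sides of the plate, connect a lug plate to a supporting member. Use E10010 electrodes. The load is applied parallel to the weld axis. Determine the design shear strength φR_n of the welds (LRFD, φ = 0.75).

φR_n ≈ 274 kips

E100XX → F_EXX = 100 ksi.
Effective throat t_e = 0.707 × 0.375 = 0.2651 in.
Total length L = 23 in; A_we = 0.2651 × 23 = 6.098 in².
F_nw = 0.6 F_EXX = 0.6 × 100 = 60 ksi.
φR_n = 0.75 × 60 × 6.098 = 274.4 kips.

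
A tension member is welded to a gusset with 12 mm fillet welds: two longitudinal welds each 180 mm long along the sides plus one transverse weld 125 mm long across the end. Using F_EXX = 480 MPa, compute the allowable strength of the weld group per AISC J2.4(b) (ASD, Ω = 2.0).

R_n/Ω ≈ 603 kN

t_e = 0.707 × 12 = 8.484 mm.
R_nwl = 0.6 × 480 × 8.484 × 360 × 10⁻³ = 879.6 kN (longitudinal, 2 welds).
R_nwt = 0.6 × 480 × 8.484 × 125 × 10⁻³ = 305.4 kN (transverse, base value).
(i) R_nwl + R_nwt = 1185 kN; (ii) 0.85 R_nwl + 1.5 R_nwt = 1206 kN.
R_n = max = 1206 kN [governs: (ii)]; R_n/Ω = 602.9 kN.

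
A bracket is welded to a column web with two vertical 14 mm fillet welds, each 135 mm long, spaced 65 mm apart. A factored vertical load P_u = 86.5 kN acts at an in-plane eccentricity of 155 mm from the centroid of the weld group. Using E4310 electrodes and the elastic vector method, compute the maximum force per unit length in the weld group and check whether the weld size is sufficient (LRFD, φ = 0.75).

f_max ≈ 1610 N/mm; adequate

E43XX → F_EXX = 430 MPa.
Total weld length L_w = 270 mm. Treat welds as unit-width lines.
Polar moment about centroid: J = 2[d³/12 + d(b/2)²] = 2[135³/12 + 135×32.5²] = 695200 mm³.
Direct shear f_v = P/L_w = 86.5×10³ / 270 = 320.4 N/mm (vertical).
Torsion M = P·e = 86.5×10³ × 155 = 13408000 N·mm.
Critical point at (x, y) = (32.5, 67.5) from centroid. f_tx = M·y/J = 1302 N/mm; f_ty = M·x/J = 626.7 N/mm.
Resultant f_max = √[f_tx² + (f_v + f_ty)²] = √[1302² + (320.4 + 626.7)²] = 1610 N/mm.
Capacity per unit length: φr_n = 0.75 × 0.6 × 430 × (0.707 × 14) = 1915 N/mm.
1610 ≤ 1915 → adequate.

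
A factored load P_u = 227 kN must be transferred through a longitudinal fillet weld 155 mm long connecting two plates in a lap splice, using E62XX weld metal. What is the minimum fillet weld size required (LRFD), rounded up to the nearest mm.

E62XX → F_EXX = 620 MPa.
Total weld length L = 155 mm.
Required throat t_e = P_u / (φ × 0.6 F_EXX × L) = 227 / (0.75 × 0.6 × 620 × 155 × 10⁻³) = 5.249 mm.
Required leg w = t_e / 0.707 = 7.425 mm → use 8 mm.

w = 8 mm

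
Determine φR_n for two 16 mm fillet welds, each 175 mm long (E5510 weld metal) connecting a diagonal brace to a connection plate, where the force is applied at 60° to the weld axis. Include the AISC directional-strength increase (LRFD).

E55XX → F_EXX = 550 MPa.
t_e = 0.707 × 16 = 11.31 mm; A_we = 11.31 × 350 = 3959 mm².
Directional factor: 1.0 + 0.5 sin^1.5(60°) = 1.403.
F_nw = 0.6 × 550 × 1.403 = 463 MPa.
φR_n = 0.75 × 463 × 3959 × 10⁻³ = 1375 kN.

φR_n ≈ 1370 kN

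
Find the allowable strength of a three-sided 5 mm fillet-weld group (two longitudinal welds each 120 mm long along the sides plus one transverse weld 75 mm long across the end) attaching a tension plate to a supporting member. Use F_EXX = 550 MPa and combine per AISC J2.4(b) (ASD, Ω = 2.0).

R_n/Ω ≈ 185 kN

t_e = 0.707 × 5 = 3.535 mm.
R_nwl = 0.6 × 550 × 3.535 × 240 × 10⁻³ = 280 kN (longitudinal, 2 welds).
R_nwt = 0.6 × 550 × 3.535 × 75 × 10⁻³ = 87.49 kN (transverse, base value).
(i) R_nwl + R_nwt = 367.5 kN; (ii) 0.85 R_nwl + 1.5 R_nwt = 369.2 kN.
R_n = max = 369.2 kN [governs: (ii)]; R_n/Ω = 184.6 kN.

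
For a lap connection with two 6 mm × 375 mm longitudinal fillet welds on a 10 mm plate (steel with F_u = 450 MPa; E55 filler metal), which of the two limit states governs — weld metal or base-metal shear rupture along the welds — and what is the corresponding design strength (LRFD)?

φR_n ≈ 787 kN (weld metal governs)

E55XX → F_EXX = 550 MPa.
t_e = 0.707 × 6 = 4.242 mm; L = 750 mm.
Weld metal: φR_n = 0.75 × 0.6 × 550 × 4.242 × 750 × 10⁻³ = 787.4 kN.
Base metal (shear rupture): φR_n = 0.75 × 0.6 × 450 × 10 × 750 × 10⁻³ = 1519 kN.
Governing: weld metal.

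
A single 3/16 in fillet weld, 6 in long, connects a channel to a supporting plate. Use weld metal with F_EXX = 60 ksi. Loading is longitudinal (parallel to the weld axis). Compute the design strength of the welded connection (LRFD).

Effective throat t_e = 0.707 × 0.1875 = 0.1326 in.
Total length L = 6 in; A_we = 0.1326 × 6 = 0.7954 in².
F_nw = 0.6 F_EXX = 0.6 × 60 = 36 ksi.
φR_n = 0.75 × 36 × 0.7954 = 21.48 kip.

φR_n ≈ 21.5 kip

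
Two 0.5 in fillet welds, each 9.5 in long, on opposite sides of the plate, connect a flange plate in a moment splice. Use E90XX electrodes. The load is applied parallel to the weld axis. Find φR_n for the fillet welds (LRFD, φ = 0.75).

φR_n ≈ 272 kips

E90XX → F_EXX = 90 ksi.
Effective throat t_e = 0.707 × 0.5 = 0.3535 in.
Total length L = 19 in; A_we = 0.3535 × 19 = 6.716 in².
F_nw = 0.6 F_EXX = 0.6 × 90 = 54 ksi.
φR_n = 0.75 × 54 × 6.716 = 272 kips.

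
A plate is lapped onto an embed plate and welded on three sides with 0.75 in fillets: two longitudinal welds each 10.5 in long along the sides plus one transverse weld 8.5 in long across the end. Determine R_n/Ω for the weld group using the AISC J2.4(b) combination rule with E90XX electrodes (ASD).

R_n/Ω ≈ 438 kips

E90XX → F_EXX = 90 ksi.
t_e = 0.707 × 0.75 = 0.5302 in.
R_nwl = 0.6 × 90 × 0.5302 × 21 = 601.3 kips (longitudinal, 2 welds).
R_nwt = 0.6 × 90 × 0.5302 × 8.5 = 243.4 kips (transverse, base value).
(i) R_nwl + R_nwt = 844.7 kips; (ii) 0.85 R_nwl + 1.5 R_nwt = 876.2 kips.
R_n = max = 876.2 kips [governs: (ii)]; R_n/Ω = 438.1 kips.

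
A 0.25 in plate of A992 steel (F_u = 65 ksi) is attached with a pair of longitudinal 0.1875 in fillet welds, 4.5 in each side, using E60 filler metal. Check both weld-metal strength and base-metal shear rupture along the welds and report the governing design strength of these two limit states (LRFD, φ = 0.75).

φR_n ≈ 32.2 kips (weld metal governs)

E60XX → F_EXX = 60 ksi.
t_e = 0.707 × 0.1875 = 0.1326 in; L = 9 in.
Weld metal: φR_n = 0.75 × 0.6 × 60 × 0.1326 × 9 = 32.21 kips.
Base metal (shear rupture): φR_n = 0.75 × 0.6 × 65 × 0.25 × 9 = 65.81 kips.
Governing: weld metal.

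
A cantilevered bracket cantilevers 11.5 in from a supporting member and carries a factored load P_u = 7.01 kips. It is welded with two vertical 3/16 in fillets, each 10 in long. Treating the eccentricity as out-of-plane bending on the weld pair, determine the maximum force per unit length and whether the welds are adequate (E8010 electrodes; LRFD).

E80XX → F_EXX = 80 ksi.
L_w = 2 × 10 = 20 in; section modulus (unit throat) S = 2 × L²/6 = 33.33 in².
Direct shear f_v = P/L_w = 7.01/20 = 0.3505 kip/in.
Moment M = P × e = 7.01 × 11.5 = 80.615 kip·in; bending f_b = M/S = 2.418 kip/in.
f_max = √(f_v² + f_b²) = √(0.3505² + 2.418²) = 2.444 kip/in.
φr_n = 0.75 × 0.6 × 80 × (0.707 × 0.1875) = 4.772 kip/in → adequate.

f_max ≈ 2.44 kip/in; adequate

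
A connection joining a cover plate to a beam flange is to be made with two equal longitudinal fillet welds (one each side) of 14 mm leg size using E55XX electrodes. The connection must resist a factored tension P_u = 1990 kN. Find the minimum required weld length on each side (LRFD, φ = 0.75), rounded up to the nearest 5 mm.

E55XX → F_EXX = 550 MPa.
Throat t_e = 0.707 × 14 = 9.898 mm.
φr_n = 0.75 × 0.6 × 550 × 9.898 × 10⁻³ = 2.45 kN/mm.
L_req = P_u / φr_n = 1990 / 2.45 = 812.3 mm total.
Per side: 812.3 / 2 = 406.2 mm.
Round up → use L = 410 mm on each side.

L = 410 mm on each side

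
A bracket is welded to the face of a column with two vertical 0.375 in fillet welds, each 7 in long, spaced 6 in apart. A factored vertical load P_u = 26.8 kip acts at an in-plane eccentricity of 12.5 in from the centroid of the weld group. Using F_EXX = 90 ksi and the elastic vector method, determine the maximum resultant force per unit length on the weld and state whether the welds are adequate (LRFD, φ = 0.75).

Total weld length L_w = 14 in. Treat welds as unit-width lines.
Polar moment about centroid: J = 2[d³/12 + d(b/2)²] = 2[7³/12 + 7×3²] = 183.2 in³.
Direct shear f_v = P/L_w = 26.8 / 14 = 1.914 kip/in (vertical).
Torsion M = P·e = 26.8 × 12.5 = 335 kip·in.
Critical point at (x, y) = (3, 3.5) from centroid. f_tx = M·y/J = 6.401 kip/in; f_ty = M·x/J = 5.487 kip/in.
Resultant f_max = √[f_tx² + (f_v + f_ty)²] = √[6.401² + (1.914 + 5.487)²] = 9.785 kip/in.
Capacity per unit length: φr_n = 0.75 × 0.6 × 90 × (0.707 × 0.375) = 10.74 kip/in.
9.785 ≤ 10.74 → adequate.

f_max ≈ 9.79 kip/in; adequate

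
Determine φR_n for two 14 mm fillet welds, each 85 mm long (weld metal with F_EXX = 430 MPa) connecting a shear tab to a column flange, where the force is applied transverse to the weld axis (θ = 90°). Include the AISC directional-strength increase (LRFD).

t_e = 0.707 × 14 = 9.898 mm; A_we = 9.898 × 170 = 1683 mm².
Directional factor: 1.0 + 0.5 sin^1.5(90°) = 1.5.
F_nw = 0.6 × 430 × 1.5 = 387 MPa.
φR_n = 0.75 × 387 × 1683 × 10⁻³ = 488.4 kN.

φR_n ≈ 488 kN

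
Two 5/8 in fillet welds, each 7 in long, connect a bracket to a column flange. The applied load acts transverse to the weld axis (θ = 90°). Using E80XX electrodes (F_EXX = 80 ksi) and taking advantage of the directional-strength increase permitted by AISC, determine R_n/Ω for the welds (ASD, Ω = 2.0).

R_n/Ω ≈ 223 kips

t_e = 0.707 × 0.625 = 0.4419 in; A_we = 0.4419 × 14 = 6.186 in².
Directional factor: 1.0 + 0.5 sin^1.5(90°) = 1.5.
F_nw = 0.6 × 80 × 1.5 = 72 ksi.
R_n/Ω = (72 × 6.186) / 2.0 = 222.7 kips.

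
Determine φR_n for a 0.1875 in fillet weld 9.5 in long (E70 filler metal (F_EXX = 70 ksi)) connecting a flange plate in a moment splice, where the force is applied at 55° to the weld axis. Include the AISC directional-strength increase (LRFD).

t_e = 0.707 × 0.1875 = 0.1326 in; A_we = 0.1326 × 9.5 = 1.259 in².
Directional factor: 1.0 + 0.5 sin^1.5(55°) = 1.371.
F_nw = 0.6 × 70 × 1.371 = 57.57 ksi.
φR_n = 0.75 × 57.57 × 1.259 = 54.37 kip.

φR_n ≈ 54.4 kip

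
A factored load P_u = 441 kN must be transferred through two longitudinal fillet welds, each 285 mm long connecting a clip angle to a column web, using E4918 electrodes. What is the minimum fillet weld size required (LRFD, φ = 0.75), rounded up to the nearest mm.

E49XX → F_EXX = 490 MPa.
Total weld length L = 570 mm.
Required throat t_e = P_u / (φ × 0.6 F_EXX × L) = 441 / (0.75 × 0.6 × 490 × 570 × 10⁻³) = 3.509 mm.
Required leg w = t_e / 0.707 = 4.963 mm → use 5 mm.

w = 5 mm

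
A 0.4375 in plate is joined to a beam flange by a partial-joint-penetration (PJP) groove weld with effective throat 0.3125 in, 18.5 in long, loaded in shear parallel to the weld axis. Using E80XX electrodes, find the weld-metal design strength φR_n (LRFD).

φR_n ≈ 208 kips

E80XX → F_EXX = 80 ksi.
Effective throat (given) t_e = 0.3125 in.
A_we = 0.3125 × 18.5 = 5.781 in².
F_nw = 0.6 F_EXX = 48 ksi.
φR_n = 0.75 × 48 × 5.781 = 208.1 kips.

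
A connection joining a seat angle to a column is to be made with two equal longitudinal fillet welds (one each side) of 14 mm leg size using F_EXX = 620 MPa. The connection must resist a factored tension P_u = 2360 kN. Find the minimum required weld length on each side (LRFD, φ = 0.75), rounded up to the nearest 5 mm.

L = 430 mm on each side

Throat t_e = 0.707 × 14 = 9.898 mm.
φr_n = 0.75 × 0.6 × 620 × 9.898 × 10⁻³ = 2.762 kN/mm.
L_req = P_u / φr_n = 2360 / 2.762 = 854.6 mm total.
Per side: 854.6 / 2 = 427.3 mm.
Round up → use L = 430 mm on each side.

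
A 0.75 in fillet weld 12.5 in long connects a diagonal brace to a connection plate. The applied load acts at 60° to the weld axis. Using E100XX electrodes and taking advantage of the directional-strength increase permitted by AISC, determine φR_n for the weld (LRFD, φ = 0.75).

φR_n ≈ 418 kip

E100XX → F_EXX = 100 ksi.
t_e = 0.707 × 0.75 = 0.5302 in; A_we = 0.5302 × 12.5 = 6.628 in².
Directional factor: 1.0 + 0.5 sin^1.5(60°) = 1.403.
F_nw = 0.6 × 100 × 1.403 = 84.18 ksi.
φR_n = 0.75 × 84.18 × 6.628 = 418.5 kip.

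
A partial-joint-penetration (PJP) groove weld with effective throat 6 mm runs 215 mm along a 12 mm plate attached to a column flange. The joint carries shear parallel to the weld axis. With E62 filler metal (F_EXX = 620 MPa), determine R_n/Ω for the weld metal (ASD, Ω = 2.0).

Effective throat (given) t_e = 6 mm.
A_we = 6 × 215 = 1290 mm².
F_nw = 0.6 F_EXX = 372 MPa.
R_n/Ω = (372 × 1290) / 2.0 × 10⁻³ = 239.9 kN.

R_n/Ω ≈ 240 kN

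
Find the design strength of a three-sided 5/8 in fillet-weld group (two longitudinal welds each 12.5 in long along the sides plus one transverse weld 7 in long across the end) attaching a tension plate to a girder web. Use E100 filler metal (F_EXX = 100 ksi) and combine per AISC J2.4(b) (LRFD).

φR_n ≈ 636 kip

t_e = 0.707 × 0.625 = 0.4419 in.
R_nwl = 0.6 × 100 × 0.4419 × 25 = 662.8 kip (longitudinal, 2 welds).
R_nwt = 0.6 × 100 × 0.4419 × 7 = 185.6 kip (transverse, base value).
(i) R_nwl + R_nwt = 848.4 kip; (ii) 0.85 R_nwl + 1.5 R_nwt = 841.8 kip.
R_n = max = 848.4 kip [governs: (i)]; φR_n = 636.3 kip.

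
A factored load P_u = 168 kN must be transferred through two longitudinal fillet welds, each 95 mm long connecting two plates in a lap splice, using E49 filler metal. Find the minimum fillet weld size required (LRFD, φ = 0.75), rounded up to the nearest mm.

E49XX → F_EXX = 490 MPa.
Total weld length L = 190 mm.
Required throat t_e = P_u / (φ × 0.6 F_EXX × L) = 168 / (0.75 × 0.6 × 490 × 190 × 10⁻³) = 4.01 mm.
Required leg w = t_e / 0.707 = 5.672 mm → use 6 mm.

w = 6 mm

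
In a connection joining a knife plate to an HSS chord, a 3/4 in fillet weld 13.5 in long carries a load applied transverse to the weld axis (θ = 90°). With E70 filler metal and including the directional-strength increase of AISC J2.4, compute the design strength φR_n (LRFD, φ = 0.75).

φR_n ≈ 338 kip

E70XX → F_EXX = 70 ksi.
t_e = 0.707 × 0.75 = 0.5302 in; A_we = 0.5302 × 13.5 = 7.158 in².
Directional factor: 1.0 + 0.5 sin^1.5(90°) = 1.5.
F_nw = 0.6 × 70 × 1.5 = 63 ksi.
φR_n = 0.75 × 63 × 7.158 = 338.2 kip.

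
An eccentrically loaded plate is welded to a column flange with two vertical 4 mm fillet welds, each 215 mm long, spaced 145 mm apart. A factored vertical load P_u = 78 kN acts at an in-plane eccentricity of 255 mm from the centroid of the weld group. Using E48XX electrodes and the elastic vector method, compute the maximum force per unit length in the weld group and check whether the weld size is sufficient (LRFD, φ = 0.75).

E48XX → F_EXX = 480 MPa.
Total weld length L_w = 430 mm. Treat welds as unit-width lines.
Polar moment about centroid: J = 2[d³/12 + d(b/2)²] = 2[215³/12 + 215×72.5²] = 3917000 mm³.
Direct shear f_v = P/L_w = 78×10³ / 430 = 181.4 N/mm (vertical).
Torsion M = P·e = 78×10³ × 255 = 19890000 N·mm.
Critical point at (x, y) = (72.5, 107.5) from centroid. f_tx = M·y/J = 545.9 N/mm; f_ty = M·x/J = 368.2 N/mm.
Resultant f_max = √[f_tx² + (f_v + f_ty)²] = √[545.9² + (181.4 + 368.2)²] = 774.6 N/mm.
Capacity per unit length: φr_n = 0.75 × 0.6 × 480 × (0.707 × 4) = 610.8 N/mm.
774.6 > 610.8 → NOT adequate.

f_max ≈ 775 N/mm; NOT adequate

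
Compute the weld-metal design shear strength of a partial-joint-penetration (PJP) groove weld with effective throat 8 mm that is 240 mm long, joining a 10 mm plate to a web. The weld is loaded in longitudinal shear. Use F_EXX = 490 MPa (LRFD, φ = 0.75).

φR_n ≈ 423 kN

Effective throat (given) t_e = 8 mm.
A_we = 8 × 240 = 1920 mm².
F_nw = 0.6 F_EXX = 294 MPa.
φR_n = 0.75 × 294 × 1920 × 10⁻³ = 423.4 kN.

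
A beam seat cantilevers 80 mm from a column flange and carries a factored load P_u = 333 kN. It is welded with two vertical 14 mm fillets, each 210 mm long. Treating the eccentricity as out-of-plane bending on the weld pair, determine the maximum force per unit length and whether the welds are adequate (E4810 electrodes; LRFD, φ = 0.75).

E48XX → F_EXX = 480 MPa.
L_w = 2 × 210 = 420 mm; section modulus (unit throat) S = 2 × L²/6 = 14700 mm².
Direct shear f_v = P/L_w = 333×10³/420 = 792.9 N/mm.
Moment M = P × e = 333×10³ × 80 = 26640000 N·mm; bending f_b = M/S = 1812 N/mm.
f_max = √(f_v² + f_b²) = √(792.9² + 1812²) = 1978 N/mm.
φr_n = 0.75 × 0.6 × 480 × (0.707 × 14) = 2138 N/mm → adequate.

f_max ≈ 1980 N/mm; adequate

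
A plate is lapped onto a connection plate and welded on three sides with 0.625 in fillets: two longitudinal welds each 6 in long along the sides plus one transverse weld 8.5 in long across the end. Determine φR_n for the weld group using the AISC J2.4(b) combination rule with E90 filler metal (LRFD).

φR_n ≈ 411 kip

E90XX → F_EXX = 90 ksi.
t_e = 0.707 × 0.625 = 0.4419 in.
R_nwl = 0.6 × 90 × 0.4419 × 12 = 286.3 kip (longitudinal, 2 welds).
R_nwt = 0.6 × 90 × 0.4419 × 8.5 = 202.8 kip (transverse, base value).
(i) R_nwl + R_nwt = 489.2 kip; (ii) 0.85 R_nwl + 1.5 R_nwt = 547.6 kip.
R_n = max = 547.6 kip [governs: (ii)]; φR_n = 410.7 kip.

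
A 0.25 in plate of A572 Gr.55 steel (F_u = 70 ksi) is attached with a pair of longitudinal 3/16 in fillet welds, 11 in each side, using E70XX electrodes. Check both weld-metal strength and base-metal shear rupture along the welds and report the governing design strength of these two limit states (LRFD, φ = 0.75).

φR_n ≈ 91.9 kips (weld metal governs)

E70XX → F_EXX = 70 ksi.
t_e = 0.707 × 0.1875 = 0.1326 in; L = 22 in.
Weld metal: φR_n = 0.75 × 0.6 × 70 × 0.1326 × 22 = 91.87 kips.
Base metal (shear rupture): φR_n = 0.75 × 0.6 × 70 × 0.25 × 22 = 173.2 kips.
Governing: weld metal.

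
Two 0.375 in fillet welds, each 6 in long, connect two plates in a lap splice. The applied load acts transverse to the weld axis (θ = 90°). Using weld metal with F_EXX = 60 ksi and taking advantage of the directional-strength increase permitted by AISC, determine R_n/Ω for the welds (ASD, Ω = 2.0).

t_e = 0.707 × 0.375 = 0.2651 in; A_we = 0.2651 × 12 = 3.181 in².
Directional factor: 1.0 + 0.5 sin^1.5(90°) = 1.5.
F_nw = 0.6 × 60 × 1.5 = 54 ksi.
R_n/Ω = (54 × 3.181) / 2.0 = 85.9 kips.

R_n/Ω ≈ 85.9 kips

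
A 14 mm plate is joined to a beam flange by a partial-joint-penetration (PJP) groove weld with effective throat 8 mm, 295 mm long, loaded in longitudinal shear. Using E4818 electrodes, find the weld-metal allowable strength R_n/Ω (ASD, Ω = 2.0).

E48XX → F_EXX = 480 MPa.
Effective throat (given) t_e = 8 mm.
A_we = 8 × 295 = 2360 mm².
F_nw = 0.6 F_EXX = 288 MPa.
R_n/Ω = (288 × 2360) / 2.0 × 10⁻³ = 339.8 kN.

R_n/Ω ≈ 340 kN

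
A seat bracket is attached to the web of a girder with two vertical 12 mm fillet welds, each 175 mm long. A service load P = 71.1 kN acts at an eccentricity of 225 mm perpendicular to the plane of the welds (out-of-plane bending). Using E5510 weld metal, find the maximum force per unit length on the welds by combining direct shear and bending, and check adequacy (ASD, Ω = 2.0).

E55XX → F_EXX = 550 MPa.
L_w = 2 × 175 = 350 mm; section modulus (unit throat) S = 2 × L²/6 = 10210 mm².
Direct shear f_v = P/L_w = 71.1×10³/350 = 203.1 N/mm.
Moment M = P × e = 71.1×10³ × 225 = 15998000 N·mm; bending f_b = M/S = 1567 N/mm.
f_max = √(f_v² + f_b²) = √(203.1² + 1567²) = 1580 N/mm.
r_n/Ω = (1/2.0) × 0.6 × 550 × (0.707 × 12) = 1400 N/mm → NOT adequate.

f_max ≈ 1580 N/mm; NOT adequate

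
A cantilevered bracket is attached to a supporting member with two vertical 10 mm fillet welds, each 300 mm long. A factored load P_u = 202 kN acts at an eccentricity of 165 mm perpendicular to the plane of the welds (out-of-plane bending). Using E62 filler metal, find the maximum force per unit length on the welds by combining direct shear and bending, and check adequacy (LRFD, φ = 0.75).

E62XX → F_EXX = 620 MPa.
L_w = 2 × 300 = 600 mm; section modulus (unit throat) S = 2 × L²/6 = 30000 mm².
Direct shear f_v = P/L_w = 202×10³/600 = 336.7 N/mm.
Moment M = P × e = 202×10³ × 165 = 33330000 N·mm; bending f_b = M/S = 1111 N/mm.
f_max = √(f_v² + f_b²) = √(336.7² + 1111²) = 1161 N/mm.
φr_n = 0.75 × 0.6 × 620 × (0.707 × 10) = 1973 N/mm → adequate.

f_max ≈ 1160 N/mm; adequate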